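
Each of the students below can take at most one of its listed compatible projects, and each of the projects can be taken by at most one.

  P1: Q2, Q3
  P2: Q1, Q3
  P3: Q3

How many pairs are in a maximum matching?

Unit-capacity flow: source→left, listed edges, right→sink; max matching = max flow.
Augmenting path P1→Q2 (+1); matched 1.
Augmenting path P2→Q1 (+1); matched 2.
Augmenting path P3→Q3 (+1); matched 3.
No augmenting path remains; maximum matching = 3.
König certificate: {P1, P2, P3} is a vertex cover of size 3 (every listed pair touches it), so no matching can be larger.

3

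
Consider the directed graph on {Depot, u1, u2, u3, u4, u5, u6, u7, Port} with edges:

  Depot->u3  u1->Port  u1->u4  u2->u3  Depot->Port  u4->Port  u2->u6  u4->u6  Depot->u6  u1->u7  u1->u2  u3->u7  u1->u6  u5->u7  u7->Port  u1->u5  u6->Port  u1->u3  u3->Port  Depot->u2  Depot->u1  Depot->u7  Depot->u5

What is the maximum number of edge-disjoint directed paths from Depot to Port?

Assign every edge capacity 1; by Menger, the answer equals the max flow.
Path Depot→Port (+1); total 1.
Path Depot→u1→Port (+1); total 2.
Path Depot→u3→Port (+1); total 3.
Path Depot→u6→Port (+1); total 4.
Path Depot→u7→Port (+1); total 5.
No residual Depot→Port path; max flow = 5.
Certifying cut of size 5: {Depot→Port, Depot→u1, u3→Port, u6→Port, u7→Port}.

5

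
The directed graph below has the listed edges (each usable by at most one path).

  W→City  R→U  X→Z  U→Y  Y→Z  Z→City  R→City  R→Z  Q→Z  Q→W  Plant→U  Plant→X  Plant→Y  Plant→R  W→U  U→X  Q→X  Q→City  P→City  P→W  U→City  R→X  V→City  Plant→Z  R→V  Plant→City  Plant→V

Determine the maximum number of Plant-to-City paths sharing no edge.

Assign every edge capacity 1; by Menger, the answer equals the max flow.
Path Plant→City (+1); total 1.
Path Plant→R→City (+1); total 2.
Path Plant→U→City (+1); total 3.
Path Plant→V→City (+1); total 4.
Path Plant→Z→City (+1); total 5.
No residual Plant→City path; max flow = 5.
Certifying cut of size 5: {Plant→City, Plant→R, Plant→U, Plant→V, Z→City}.

5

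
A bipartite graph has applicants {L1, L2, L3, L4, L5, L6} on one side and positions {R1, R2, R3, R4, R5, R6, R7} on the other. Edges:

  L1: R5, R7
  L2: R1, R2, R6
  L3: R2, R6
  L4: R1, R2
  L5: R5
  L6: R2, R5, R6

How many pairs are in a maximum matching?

Unit-capacity flow: source→left, listed edges, right→sink; max matching = max flow.
Augmenting path L1→R5 (+1); matched 1.
Augmenting path L2→R1 (+1); matched 2.
Augmenting path L3→R2 (+1); matched 3.
Augmenting path L6→R6 (+1); matched 4.
Augmenting path L5→R5→L1→R7 (+1); matched 5.
No augmenting path remains; maximum matching = 5.
König certificate: {L1, R1, R2, R5, R6} is a vertex cover of size 5 (every listed pair touches it), so no matching can be larger.

5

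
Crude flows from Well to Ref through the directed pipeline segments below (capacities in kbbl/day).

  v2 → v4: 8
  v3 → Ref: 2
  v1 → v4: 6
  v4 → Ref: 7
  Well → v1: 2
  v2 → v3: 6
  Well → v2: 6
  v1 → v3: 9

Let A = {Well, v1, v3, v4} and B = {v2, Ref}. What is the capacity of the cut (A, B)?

15

Edges leaving {Well, v1, v3, v4}: Well→v2 (6), v3→Ref (2), v4→Ref (7).
Cut capacity = 6 + 2 + 7 = 15.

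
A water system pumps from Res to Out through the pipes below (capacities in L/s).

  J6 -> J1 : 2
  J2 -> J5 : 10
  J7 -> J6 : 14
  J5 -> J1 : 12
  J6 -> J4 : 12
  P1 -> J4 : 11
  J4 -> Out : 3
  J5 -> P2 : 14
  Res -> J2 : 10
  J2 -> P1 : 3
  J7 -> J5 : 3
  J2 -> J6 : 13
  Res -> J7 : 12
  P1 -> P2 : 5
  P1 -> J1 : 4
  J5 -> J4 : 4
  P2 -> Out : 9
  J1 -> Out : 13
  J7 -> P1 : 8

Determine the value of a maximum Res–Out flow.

22

Augment Res→J7→J6→J1→Out: bottleneck 2, flow now 2.
Augment Res→J7→J6→J4→Out: bottleneck 3, flow now 5.
Augment Res→J7→J5→J1→Out: bottleneck 3, flow now 8.
Augment Res→J7→P1→J1→Out: bottleneck 4, flow now 12.
Augment Res→J2→J5→J1→Out: bottleneck 4, flow now 16.
Augment Res→J2→J5→P2→Out: bottleneck 6, flow now 22.
No augmenting path remains; maximum flow = 22.
In the residual graph, reachable from Res: {Res}.
Min-cut edges: Res→J7 (12), Res→J2 (10); capacity 12 + 10 = 22.
This cut is saturated, so no flow can exceed 22.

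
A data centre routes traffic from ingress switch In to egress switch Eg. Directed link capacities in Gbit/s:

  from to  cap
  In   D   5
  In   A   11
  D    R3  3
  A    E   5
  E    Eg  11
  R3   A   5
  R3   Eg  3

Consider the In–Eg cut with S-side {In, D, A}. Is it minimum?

Given cut capacity: 3 + 5 = 8.
Augment In→D→R3→Eg: bottleneck 3, flow now 3.
Augment In→A→E→Eg: bottleneck 5, flow now 8.
No augmenting path remains; maximum flow = 8.
Cut capacity 8 equals the max flow, so it is a minimum cut.

Yes — it is a minimum cut (capacity 8).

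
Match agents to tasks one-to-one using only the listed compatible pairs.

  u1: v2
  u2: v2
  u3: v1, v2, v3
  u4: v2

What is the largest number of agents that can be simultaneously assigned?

2

Unit-capacity flow: source→left, listed edges, right→sink; max matching = max flow.
Augmenting path u1→v2 (+1); matched 1.
Augmenting path u3→v1 (+1); matched 2.
No augmenting path remains; maximum matching = 2.
König certificate: {u3, v2} is a vertex cover of size 2 (every listed pair touches it), so no matching can be larger.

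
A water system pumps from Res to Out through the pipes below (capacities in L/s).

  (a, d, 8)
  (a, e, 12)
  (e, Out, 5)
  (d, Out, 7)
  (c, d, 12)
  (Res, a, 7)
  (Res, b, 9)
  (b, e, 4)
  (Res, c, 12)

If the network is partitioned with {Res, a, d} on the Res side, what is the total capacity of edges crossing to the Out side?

Edges leaving {Res, a, d}: Res→b (9), Res→c (12), a→e (12), d→Out (7).
Cut capacity = 9 + 12 + 12 + 7 = 40.

40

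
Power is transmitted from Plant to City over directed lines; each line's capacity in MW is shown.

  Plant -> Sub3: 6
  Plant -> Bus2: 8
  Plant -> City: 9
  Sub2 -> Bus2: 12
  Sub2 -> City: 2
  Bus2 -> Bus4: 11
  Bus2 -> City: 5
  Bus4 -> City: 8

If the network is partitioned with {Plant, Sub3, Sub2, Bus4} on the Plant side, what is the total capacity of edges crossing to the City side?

39

Edges leaving {Plant, Sub3, Sub2, Bus4}: Plant→Bus2 (8), Plant→City (9), Sub2→Bus2 (12), Sub2→City (2), Bus4→City (8).
Cut capacity = 8 + 9 + 12 + 2 + 8 = 39.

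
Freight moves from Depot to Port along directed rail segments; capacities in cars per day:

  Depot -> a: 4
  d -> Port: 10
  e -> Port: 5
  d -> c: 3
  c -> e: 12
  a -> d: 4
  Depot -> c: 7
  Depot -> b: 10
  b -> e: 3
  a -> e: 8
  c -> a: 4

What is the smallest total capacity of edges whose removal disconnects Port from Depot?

9

Augment Depot→a→d→Port: bottleneck 4, flow now 4.
Augment Depot→b→e→Port: bottleneck 3, flow now 7.
Augment Depot→c→e→Port: bottleneck 2, flow now 9.
No augmenting path remains; maximum flow = 9.
By max-flow min-cut, the minimum cut capacity equals the max flow.
In the residual graph, reachable from Depot: {Depot, a, b, c, e}.
Min-cut edges: a→d (4), e→Port (5); capacity 4 + 5 = 9.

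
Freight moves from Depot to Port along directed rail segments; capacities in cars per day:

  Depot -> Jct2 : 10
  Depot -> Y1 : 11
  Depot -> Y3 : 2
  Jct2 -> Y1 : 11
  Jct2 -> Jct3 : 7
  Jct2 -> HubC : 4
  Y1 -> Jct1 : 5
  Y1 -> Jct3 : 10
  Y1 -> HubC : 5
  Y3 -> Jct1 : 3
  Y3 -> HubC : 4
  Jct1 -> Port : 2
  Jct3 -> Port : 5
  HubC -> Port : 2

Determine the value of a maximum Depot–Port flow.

9

Augment Depot→Jct2→Jct3→Port: bottleneck 5, flow now 5.
Augment Depot→Jct2→HubC→Port: bottleneck 2, flow now 7.
Augment Depot→Y1→Jct1→Port: bottleneck 2, flow now 9.
No augmenting path remains; maximum flow = 9.
In the residual graph, reachable from Depot: {Depot, Jct2, Y1, Y3, Jct1, Jct3, HubC}.
Min-cut edges: Jct1→Port (2), Jct3→Port (5), HubC→Port (2); capacity 2 + 5 + 2 = 9.
This cut is saturated, so no flow can exceed 9.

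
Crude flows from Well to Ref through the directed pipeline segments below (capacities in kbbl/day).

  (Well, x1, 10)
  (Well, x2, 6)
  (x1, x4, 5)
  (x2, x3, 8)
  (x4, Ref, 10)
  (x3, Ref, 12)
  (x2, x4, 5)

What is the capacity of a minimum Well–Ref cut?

11

Augment Well→x1→x4→Ref: bottleneck 5, flow now 5.
Augment Well→x2→x3→Ref: bottleneck 6, flow now 11.
No augmenting path remains; maximum flow = 11.
By max-flow min-cut, the minimum cut capacity equals the max flow.
In the residual graph, reachable from Well: {Well, x1}.
Min-cut edges: Well→x2 (6), x1→x4 (5); capacity 6 + 5 = 11.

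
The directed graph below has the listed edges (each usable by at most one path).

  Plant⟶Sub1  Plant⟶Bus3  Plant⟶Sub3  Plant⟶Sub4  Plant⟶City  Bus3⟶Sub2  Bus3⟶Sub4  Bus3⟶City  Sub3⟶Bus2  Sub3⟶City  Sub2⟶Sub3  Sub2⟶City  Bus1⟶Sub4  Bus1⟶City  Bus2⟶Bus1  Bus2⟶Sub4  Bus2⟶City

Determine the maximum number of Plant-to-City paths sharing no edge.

3

Assign every edge capacity 1; by Menger, the answer equals the max flow.
Path Plant→City (+1); total 1.
Path Plant→Bus3→City (+1); total 2.
Path Plant→Sub3→City (+1); total 3.
No residual Plant→City path; max flow = 3.
Certifying cut of size 3: {Plant→Bus3, Plant→City, Plant→Sub3}.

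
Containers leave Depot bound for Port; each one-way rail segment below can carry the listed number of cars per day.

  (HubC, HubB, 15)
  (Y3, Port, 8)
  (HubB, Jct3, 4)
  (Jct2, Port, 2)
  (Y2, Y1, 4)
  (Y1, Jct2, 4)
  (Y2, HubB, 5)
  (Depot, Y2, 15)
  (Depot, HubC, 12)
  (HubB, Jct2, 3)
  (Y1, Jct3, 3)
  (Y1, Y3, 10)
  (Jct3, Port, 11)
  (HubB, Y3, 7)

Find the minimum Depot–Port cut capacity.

17

Augment Depot→Y2→Y1→Jct2→Port: bottleneck 2, flow now 2.
Augment Depot→Y2→Y1→Y3→Port: bottleneck 2, flow now 4.
Augment Depot→Y2→HubB→Y3→Port: bottleneck 5, flow now 9.
Augment Depot→HubC→HubB→Y3→Port: bottleneck 1, flow now 10.
Augment Depot→HubC→HubB→Jct3→Port: bottleneck 4, flow now 14.
Augment Depot→HubC→HubB→Jct2→Y1→Jct3→Port: bottleneck 2, flow now 16. (uses reverse residual edge)
Augment Depot→HubC→HubB→Y3→Y1→Jct3→Port: bottleneck 1, flow now 17. (uses reverse residual edge)
No augmenting path remains; maximum flow = 17.
By max-flow min-cut, the minimum cut capacity equals the max flow.
In the residual graph, reachable from Depot: {Depot, Y2, HubC, HubB, Jct2}.
Min-cut edges: Y2→Y1 (4), HubB→Y3 (7), HubB→Jct3 (4), Jct2→Port (2); capacity 4 + 7 + 4 + 2 = 17.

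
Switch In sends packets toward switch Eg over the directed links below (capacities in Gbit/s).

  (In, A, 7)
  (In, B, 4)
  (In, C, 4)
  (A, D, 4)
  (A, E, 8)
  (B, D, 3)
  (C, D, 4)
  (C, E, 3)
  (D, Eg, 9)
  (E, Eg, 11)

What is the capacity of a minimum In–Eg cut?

Augment In→A→D→Eg: bottleneck 4, flow now 4.
Augment In→A→E→Eg: bottleneck 3, flow now 7.
Augment In→B→D→Eg: bottleneck 3, flow now 10.
Augment In→C→D→Eg: bottleneck 2, flow now 12.
Augment In→C→E→Eg: bottleneck 2, flow now 14.
No augmenting path remains; maximum flow = 14.
By max-flow min-cut, the minimum cut capacity equals the max flow.
In the residual graph, reachable from In: {In, B}.
Min-cut edges: In→A (7), In→C (4), B→D (3); capacity 7 + 4 + 3 = 14.

14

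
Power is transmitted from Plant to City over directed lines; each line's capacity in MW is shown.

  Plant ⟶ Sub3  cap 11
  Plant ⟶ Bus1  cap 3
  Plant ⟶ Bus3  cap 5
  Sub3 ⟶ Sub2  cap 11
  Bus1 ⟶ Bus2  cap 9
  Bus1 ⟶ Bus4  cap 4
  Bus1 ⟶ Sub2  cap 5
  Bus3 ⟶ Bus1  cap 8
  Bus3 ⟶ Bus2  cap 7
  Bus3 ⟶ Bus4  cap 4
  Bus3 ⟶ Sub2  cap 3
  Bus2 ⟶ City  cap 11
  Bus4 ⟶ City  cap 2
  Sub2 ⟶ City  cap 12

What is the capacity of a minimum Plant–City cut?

19

Augment Plant→Sub3→Sub2→City: bottleneck 11, flow now 11.
Augment Plant→Bus1→Bus2→City: bottleneck 3, flow now 14.
Augment Plant→Bus3→Bus2→City: bottleneck 5, flow now 19.
No augmenting path remains; maximum flow = 19.
By max-flow min-cut, the minimum cut capacity equals the max flow.
In the residual graph, reachable from Plant: {Plant}.
Min-cut edges: Plant→Sub3 (11), Plant→Bus1 (3), Plant→Bus3 (5); capacity 11 + 3 + 5 = 19.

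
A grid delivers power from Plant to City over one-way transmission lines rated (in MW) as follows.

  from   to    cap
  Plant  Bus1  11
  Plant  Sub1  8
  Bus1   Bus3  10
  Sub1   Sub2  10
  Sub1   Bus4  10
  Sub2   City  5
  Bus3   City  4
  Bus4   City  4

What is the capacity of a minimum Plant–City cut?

Augment Plant→Bus1→Bus3→City: bottleneck 4, flow now 4.
Augment Plant→Sub1→Sub2→City: bottleneck 5, flow now 9.
Augment Plant→Sub1→Bus4→City: bottleneck 3, flow now 12.
No augmenting path remains; maximum flow = 12.
By max-flow min-cut, the minimum cut capacity equals the max flow.
In the residual graph, reachable from Plant: {Plant, Bus1, Bus3}.
Min-cut edges: Plant→Sub1 (8), Bus3→City (4); capacity 8 + 4 = 12.

12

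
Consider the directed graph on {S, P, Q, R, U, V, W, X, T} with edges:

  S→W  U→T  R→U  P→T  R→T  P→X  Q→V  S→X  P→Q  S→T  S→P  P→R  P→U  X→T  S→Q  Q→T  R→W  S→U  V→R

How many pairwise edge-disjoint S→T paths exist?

5

Assign every edge capacity 1; by Menger, the answer equals the max flow.
Path S→T (+1); total 1.
Path S→P→T (+1); total 2.
Path S→Q→T (+1); total 3.
Path S→U→T (+1); total 4.
Path S→X→T (+1); total 5.
No residual S→T path; max flow = 5.
Certifying cut of size 5: {S→P, S→Q, S→T, S→U, S→X}.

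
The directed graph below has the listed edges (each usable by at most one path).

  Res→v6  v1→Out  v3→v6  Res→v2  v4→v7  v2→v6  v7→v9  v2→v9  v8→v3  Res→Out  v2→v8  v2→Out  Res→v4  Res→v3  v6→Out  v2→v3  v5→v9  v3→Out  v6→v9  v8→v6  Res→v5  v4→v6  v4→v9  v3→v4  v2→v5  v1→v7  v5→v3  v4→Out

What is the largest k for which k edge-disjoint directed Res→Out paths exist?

5

Assign every edge capacity 1; by Menger, the answer equals the max flow.
Path Res→Out (+1); total 1.
Path Res→v2→Out (+1); total 2.
Path Res→v3→Out (+1); total 3.
Path Res→v4→Out (+1); total 4.
Path Res→v6→Out (+1); total 5.
No residual Res→Out path; max flow = 5.
Certifying cut of size 5: {Res→Out, Res→v2, v3→Out, v4→Out, v6→Out}.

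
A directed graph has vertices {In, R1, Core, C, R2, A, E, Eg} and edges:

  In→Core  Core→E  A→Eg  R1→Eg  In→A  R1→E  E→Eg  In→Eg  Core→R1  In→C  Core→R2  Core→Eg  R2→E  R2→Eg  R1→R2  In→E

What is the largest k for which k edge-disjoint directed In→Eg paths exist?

Assign every edge capacity 1; by Menger, the answer equals the max flow.
Path In→Eg (+1); total 1.
Path In→Core→Eg (+1); total 2.
Path In→A→Eg (+1); total 3.
Path In→E→Eg (+1); total 4.
No residual In→Eg path; max flow = 4.
Certifying cut of size 4: {In→A, In→Core, In→E, In→Eg}.

4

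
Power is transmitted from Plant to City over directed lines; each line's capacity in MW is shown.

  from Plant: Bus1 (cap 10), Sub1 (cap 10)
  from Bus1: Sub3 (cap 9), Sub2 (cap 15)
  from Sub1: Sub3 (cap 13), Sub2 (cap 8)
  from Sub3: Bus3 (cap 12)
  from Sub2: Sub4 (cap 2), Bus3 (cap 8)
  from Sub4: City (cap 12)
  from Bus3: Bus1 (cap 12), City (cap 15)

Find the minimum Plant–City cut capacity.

17

Augment Plant→Bus1→Sub3→Bus3→City: bottleneck 9, flow now 9.
Augment Plant→Bus1→Sub2→Sub4→City: bottleneck 1, flow now 10.
Augment Plant→Sub1→Sub3→Bus3→City: bottleneck 3, flow now 13.
Augment Plant→Sub1→Sub2→Sub4→City: bottleneck 1, flow now 14.
Augment Plant→Sub1→Sub2→Bus3→City: bottleneck 3, flow now 17.
No augmenting path remains; maximum flow = 17.
By max-flow min-cut, the minimum cut capacity equals the max flow.
In the residual graph, reachable from Plant: {Plant, Bus1, Sub1, Sub3, Sub2, Bus3}.
Min-cut edges: Sub2→Sub4 (2), Bus3→City (15); capacity 2 + 15 = 17.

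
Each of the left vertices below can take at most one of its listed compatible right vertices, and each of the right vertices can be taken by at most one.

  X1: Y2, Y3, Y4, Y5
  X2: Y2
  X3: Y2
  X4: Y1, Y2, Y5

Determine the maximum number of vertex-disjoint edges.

3

Unit-capacity flow: source→left, listed edges, right→sink; max matching = max flow.
Augmenting path X1→Y2 (+1); matched 1.
Augmenting path X4→Y1 (+1); matched 2.
Augmenting path X2→Y2→X1→Y3 (+1); matched 3.
No augmenting path remains; maximum matching = 3.
König certificate: {X1, X4, Y2} is a vertex cover of size 3 (every listed pair touches it), so no matching can be larger.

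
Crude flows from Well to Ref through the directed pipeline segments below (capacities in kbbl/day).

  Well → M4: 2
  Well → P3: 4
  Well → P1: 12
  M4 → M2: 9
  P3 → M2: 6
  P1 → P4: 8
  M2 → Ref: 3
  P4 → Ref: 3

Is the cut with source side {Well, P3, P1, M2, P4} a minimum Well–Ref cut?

Given cut capacity: 2 + 3 + 3 = 8.
Augment Well→M4→M2→Ref: bottleneck 2, flow now 2.
Augment Well→P3→M2→Ref: bottleneck 1, flow now 3.
Augment Well→P1→P4→Ref: bottleneck 3, flow now 6.
No augmenting path remains; maximum flow = 6.
In the residual graph, reachable from Well: {Well, M4, P3, P1, M2, P4}.
Min-cut edges: M2→Ref (3), P4→Ref (3); capacity 3 + 3 = 6.
Cut capacity 8 exceeds the max flow 6, so it is not minimum.

No — its capacity is 8, but the minimum cut has capacity 6.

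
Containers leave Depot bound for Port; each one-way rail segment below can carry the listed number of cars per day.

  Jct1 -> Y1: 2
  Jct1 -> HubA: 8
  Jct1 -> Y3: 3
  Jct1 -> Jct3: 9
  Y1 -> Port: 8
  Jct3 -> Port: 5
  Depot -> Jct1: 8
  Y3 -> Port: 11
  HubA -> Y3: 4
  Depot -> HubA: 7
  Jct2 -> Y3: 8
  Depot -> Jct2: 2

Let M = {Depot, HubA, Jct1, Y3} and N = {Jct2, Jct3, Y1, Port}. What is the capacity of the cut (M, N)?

Edges leaving {Depot, HubA, Jct1, Y3}: Depot→Jct2 (2), Jct1→Jct3 (9), Jct1→Y1 (2), Y3→Port (11).
Cut capacity = 2 + 9 + 2 + 11 = 24.

24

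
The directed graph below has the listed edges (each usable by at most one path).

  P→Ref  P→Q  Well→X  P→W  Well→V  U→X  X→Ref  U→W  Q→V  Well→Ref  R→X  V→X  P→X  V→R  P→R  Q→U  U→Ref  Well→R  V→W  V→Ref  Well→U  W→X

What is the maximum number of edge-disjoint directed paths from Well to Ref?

Assign every edge capacity 1; by Menger, the answer equals the max flow.
Path Well→Ref (+1); total 1.
Path Well→U→Ref (+1); total 2.
Path Well→V→Ref (+1); total 3.
Path Well→X→Ref (+1); total 4.
No residual Well→Ref path; max flow = 4.
Certifying cut of size 4: {Well→Ref, Well→U, Well→V, X→Ref}.

4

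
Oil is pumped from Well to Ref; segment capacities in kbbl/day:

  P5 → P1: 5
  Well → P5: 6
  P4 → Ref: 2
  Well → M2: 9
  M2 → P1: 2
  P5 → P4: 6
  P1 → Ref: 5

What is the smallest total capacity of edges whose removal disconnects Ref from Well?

7

Augment Well→P5→P4→Ref: bottleneck 2, flow now 2.
Augment Well→P5→P1→Ref: bottleneck 4, flow now 6.
Augment Well→M2→P1→Ref: bottleneck 1, flow now 7.
No augmenting path remains; maximum flow = 7.
By max-flow min-cut, the minimum cut capacity equals the max flow.
In the residual graph, reachable from Well: {Well, P5, M2, P4, P1}.
Min-cut edges: P4→Ref (2), P1→Ref (5); capacity 2 + 5 = 7.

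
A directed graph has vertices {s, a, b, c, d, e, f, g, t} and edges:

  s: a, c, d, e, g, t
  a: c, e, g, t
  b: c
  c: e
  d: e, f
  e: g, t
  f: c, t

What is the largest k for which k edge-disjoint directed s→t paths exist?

4

Assign every edge capacity 1; by Menger, the answer equals the max flow.
Path s→t (+1); total 1.
Path s→a→t (+1); total 2.
Path s→e→t (+1); total 3.
Path s→d→f→t (+1); total 4.
No residual s→t path; max flow = 4.
Certifying cut of size 4: {e→t, s→a, s→d, s→t}.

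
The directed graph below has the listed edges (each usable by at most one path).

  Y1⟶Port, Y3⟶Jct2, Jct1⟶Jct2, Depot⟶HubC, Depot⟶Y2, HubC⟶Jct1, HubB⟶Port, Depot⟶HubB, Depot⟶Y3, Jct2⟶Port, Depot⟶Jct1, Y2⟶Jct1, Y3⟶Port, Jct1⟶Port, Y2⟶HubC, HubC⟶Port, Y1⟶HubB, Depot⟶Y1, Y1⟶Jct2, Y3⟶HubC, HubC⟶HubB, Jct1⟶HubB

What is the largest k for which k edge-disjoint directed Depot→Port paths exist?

6

Assign every edge capacity 1; by Menger, the answer equals the max flow.
Path Depot→Y3→Port (+1); total 1.
Path Depot→HubC→Port (+1); total 2.
Path Depot→Y1→Port (+1); total 3.
Path Depot→HubB→Port (+1); total 4.
Path Depot→Jct1→Port (+1); total 5.
Path Depot→Y2→Jct1→Jct2→Port (+1); total 6.
No residual Depot→Port path; max flow = 6.
Certifying cut of size 6: {Depot→HubB, Depot→HubC, Depot→Jct1, Depot→Y1, Depot→Y2, Depot→Y3}.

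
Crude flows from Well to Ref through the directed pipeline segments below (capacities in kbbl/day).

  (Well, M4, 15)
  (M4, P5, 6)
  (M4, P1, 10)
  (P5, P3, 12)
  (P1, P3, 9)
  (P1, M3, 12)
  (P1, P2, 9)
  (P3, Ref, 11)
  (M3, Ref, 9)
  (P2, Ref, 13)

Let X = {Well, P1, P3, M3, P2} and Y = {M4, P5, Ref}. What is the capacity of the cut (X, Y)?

Edges leaving {Well, P1, P3, M3, P2}: Well→M4 (15), P3→Ref (11), M3→Ref (9), P2→Ref (13).
Cut capacity = 15 + 11 + 9 + 13 = 48.

48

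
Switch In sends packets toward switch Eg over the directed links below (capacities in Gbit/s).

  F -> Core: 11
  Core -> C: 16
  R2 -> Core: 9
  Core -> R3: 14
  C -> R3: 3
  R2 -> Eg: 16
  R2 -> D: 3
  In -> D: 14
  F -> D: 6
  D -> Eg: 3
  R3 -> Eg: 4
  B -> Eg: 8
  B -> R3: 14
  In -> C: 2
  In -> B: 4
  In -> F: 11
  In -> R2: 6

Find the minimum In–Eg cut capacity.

Augment In→R2→Eg: bottleneck 6, flow now 6.
Augment In→B→Eg: bottleneck 4, flow now 10.
Augment In→D→Eg: bottleneck 3, flow now 13.
Augment In→C→R3→Eg: bottleneck 2, flow now 15.
Augment In→F→Core→R3→Eg: bottleneck 2, flow now 17.
No augmenting path remains; maximum flow = 17.
By max-flow min-cut, the minimum cut capacity equals the max flow.
In the residual graph, reachable from In: {In, F, Core, C, R3, D}.
Min-cut edges: In→R2 (6), In→B (4), R3→Eg (4), D→Eg (3); capacity 6 + 4 + 4 + 3 = 17.

17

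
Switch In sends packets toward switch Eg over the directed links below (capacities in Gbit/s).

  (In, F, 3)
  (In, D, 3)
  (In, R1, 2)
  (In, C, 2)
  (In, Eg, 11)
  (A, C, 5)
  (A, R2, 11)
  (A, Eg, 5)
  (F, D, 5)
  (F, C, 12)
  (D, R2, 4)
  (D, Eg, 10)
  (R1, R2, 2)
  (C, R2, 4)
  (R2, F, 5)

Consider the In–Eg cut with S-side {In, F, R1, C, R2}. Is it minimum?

Given cut capacity: 3 + 11 + 5 = 19.
Augment In→Eg: bottleneck 11, flow now 11.
Augment In→D→Eg: bottleneck 3, flow now 14.
Augment In→F→D→Eg: bottleneck 3, flow now 17.
Augment In→R1→R2→F→D→Eg: bottleneck 2, flow now 19.
No augmenting path remains; maximum flow = 19.
Cut capacity 19 equals the max flow, so it is a minimum cut.

Yes — it is a minimum cut (capacity 19).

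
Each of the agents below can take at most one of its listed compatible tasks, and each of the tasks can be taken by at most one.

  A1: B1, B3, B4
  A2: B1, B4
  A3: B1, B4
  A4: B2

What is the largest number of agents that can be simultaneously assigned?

4

Unit-capacity flow: source→left, listed edges, right→sink; max matching = max flow.
Augmenting path A1→B1 (+1); matched 1.
Augmenting path A2→B4 (+1); matched 2.
Augmenting path A4→B2 (+1); matched 3.
Augmenting path A3→B1→A1→B3 (+1); matched 4.
No augmenting path remains; maximum matching = 4.
König certificate: {A1, A2, A3, A4} is a vertex cover of size 4 (every listed pair touches it), so no matching can be larger.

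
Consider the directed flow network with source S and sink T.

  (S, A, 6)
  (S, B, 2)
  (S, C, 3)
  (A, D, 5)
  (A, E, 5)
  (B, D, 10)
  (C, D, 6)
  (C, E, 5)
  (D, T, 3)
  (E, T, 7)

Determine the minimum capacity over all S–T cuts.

10

Augment S→A→D→T: bottleneck 3, flow now 3.
Augment S→A→E→T: bottleneck 3, flow now 6.
Augment S→C→E→T: bottleneck 3, flow now 9.
Augment S→B→D→A→E→T: bottleneck 1, flow now 10. (uses reverse residual edge)
No augmenting path remains; maximum flow = 10.
By max-flow min-cut, the minimum cut capacity equals the max flow.
In the residual graph, reachable from S: {S, A, B, C, D, E}.
Min-cut edges: D→T (3), E→T (7); capacity 3 + 7 = 10.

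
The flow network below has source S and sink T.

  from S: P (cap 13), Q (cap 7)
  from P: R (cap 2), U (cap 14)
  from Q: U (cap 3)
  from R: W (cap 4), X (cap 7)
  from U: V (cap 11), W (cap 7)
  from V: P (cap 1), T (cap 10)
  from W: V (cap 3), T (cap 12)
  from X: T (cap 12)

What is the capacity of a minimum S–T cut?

16

Augment S→P→R→W→T: bottleneck 2, flow now 2.
Augment S→P→U→V→T: bottleneck 10, flow now 12.
Augment S→P→U→W→T: bottleneck 1, flow now 13.
Augment S→Q→U→W→T: bottleneck 3, flow now 16.
No augmenting path remains; maximum flow = 16.
By max-flow min-cut, the minimum cut capacity equals the max flow.
In the residual graph, reachable from S: {S, Q}.
Min-cut edges: S→P (13), Q→U (3); capacity 13 + 3 = 16.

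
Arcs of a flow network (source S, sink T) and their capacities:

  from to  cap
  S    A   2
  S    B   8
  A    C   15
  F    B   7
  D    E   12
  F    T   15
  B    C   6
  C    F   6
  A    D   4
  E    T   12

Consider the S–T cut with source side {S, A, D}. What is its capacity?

Edges leaving {S, A, D}: S→B (8), A→C (15), D→E (12).
Cut capacity = 8 + 15 + 12 = 35.

35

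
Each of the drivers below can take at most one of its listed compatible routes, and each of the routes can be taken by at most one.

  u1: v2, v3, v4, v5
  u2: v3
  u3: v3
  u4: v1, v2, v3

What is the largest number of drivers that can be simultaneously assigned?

3

Unit-capacity flow: source→left, listed edges, right→sink; max matching = max flow.
Augmenting path u1→v2 (+1); matched 1.
Augmenting path u2→v3 (+1); matched 2.
Augmenting path u4→v1 (+1); matched 3.
No augmenting path remains; maximum matching = 3.
König certificate: {u1, u4, v3} is a vertex cover of size 3 (every listed pair touches it), so no matching can be larger.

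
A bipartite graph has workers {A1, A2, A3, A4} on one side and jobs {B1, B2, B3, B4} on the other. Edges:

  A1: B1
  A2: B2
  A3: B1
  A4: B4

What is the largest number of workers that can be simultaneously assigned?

Unit-capacity flow: source→left, listed edges, right→sink; max matching = max flow.
Augmenting path A1→B1 (+1); matched 1.
Augmenting path A2→B2 (+1); matched 2.
Augmenting path A4→B4 (+1); matched 3.
No augmenting path remains; maximum matching = 3.
König certificate: {A2, A4, B1} is a vertex cover of size 3 (every listed pair touches it), so no matching can be larger.

3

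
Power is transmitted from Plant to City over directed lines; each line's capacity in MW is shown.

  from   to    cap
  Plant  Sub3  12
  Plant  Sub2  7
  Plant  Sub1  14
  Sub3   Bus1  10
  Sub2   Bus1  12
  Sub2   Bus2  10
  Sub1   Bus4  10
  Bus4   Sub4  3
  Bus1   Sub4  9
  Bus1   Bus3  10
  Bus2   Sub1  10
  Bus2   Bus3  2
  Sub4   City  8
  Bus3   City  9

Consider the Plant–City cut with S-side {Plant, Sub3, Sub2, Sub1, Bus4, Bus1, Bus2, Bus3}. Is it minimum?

No — its capacity is 21, but the minimum cut has capacity 17.

Given cut capacity: 3 + 9 + 9 = 21.
Augment Plant→Sub3→Bus1→Sub4→City: bottleneck 8, flow now 8.
Augment Plant→Sub3→Bus1→Bus3→City: bottleneck 2, flow now 10.
Augment Plant→Sub2→Bus1→Bus3→City: bottleneck 7, flow now 17.
No augmenting path remains; maximum flow = 17.
In the residual graph, reachable from Plant: {Plant, Sub3, Sub2, Sub1, Bus4, Bus1, Bus2, Sub4, Bus3}.
Min-cut edges: Sub4→City (8), Bus3→City (9); capacity 8 + 9 = 17.
Cut capacity 21 exceeds the max flow 17, so it is not minimum.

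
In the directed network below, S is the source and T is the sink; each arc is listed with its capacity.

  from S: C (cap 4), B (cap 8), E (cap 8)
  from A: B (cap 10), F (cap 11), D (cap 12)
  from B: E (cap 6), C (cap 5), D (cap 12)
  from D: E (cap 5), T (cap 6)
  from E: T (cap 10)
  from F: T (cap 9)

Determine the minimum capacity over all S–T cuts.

16

Augment S→E→T: bottleneck 8, flow now 8.
Augment S→B→D→T: bottleneck 6, flow now 14.
Augment S→B→E→T: bottleneck 2, flow now 16.
No augmenting path remains; maximum flow = 16.
By max-flow min-cut, the minimum cut capacity equals the max flow.
In the residual graph, reachable from S: {S, C}.
Min-cut edges: S→B (8), S→E (8); capacity 8 + 8 = 16.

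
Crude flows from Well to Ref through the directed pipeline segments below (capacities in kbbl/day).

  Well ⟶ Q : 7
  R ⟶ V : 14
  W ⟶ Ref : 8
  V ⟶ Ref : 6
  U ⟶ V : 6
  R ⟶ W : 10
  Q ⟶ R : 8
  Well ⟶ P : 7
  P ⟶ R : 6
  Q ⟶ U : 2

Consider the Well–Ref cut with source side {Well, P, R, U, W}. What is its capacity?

Edges leaving {Well, P, R, U, W}: Well→Q (7), R→V (14), U→V (6), W→Ref (8).
Cut capacity = 7 + 14 + 6 + 8 = 35.

35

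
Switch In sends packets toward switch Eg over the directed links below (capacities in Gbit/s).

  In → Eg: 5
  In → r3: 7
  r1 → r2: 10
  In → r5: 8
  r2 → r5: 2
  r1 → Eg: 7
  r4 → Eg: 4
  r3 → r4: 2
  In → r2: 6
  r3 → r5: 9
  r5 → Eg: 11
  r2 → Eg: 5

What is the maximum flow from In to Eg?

Augment In→Eg: bottleneck 5, flow now 5.
Augment In→r2→Eg: bottleneck 5, flow now 10.
Augment In→r5→Eg: bottleneck 8, flow now 18.
Augment In→r2→r5→Eg: bottleneck 1, flow now 19.
Augment In→r3→r4→Eg: bottleneck 2, flow now 21.
Augment In→r3→r5→Eg: bottleneck 2, flow now 23.
No augmenting path remains; maximum flow = 23.
In the residual graph, reachable from In: {In, r2, r3, r5}.
Min-cut edges: In→Eg (5), r2→Eg (5), r3→r4 (2), r5→Eg (11); capacity 5 + 5 + 2 + 11 = 23.
This cut is saturated, so no flow can exceed 23.

23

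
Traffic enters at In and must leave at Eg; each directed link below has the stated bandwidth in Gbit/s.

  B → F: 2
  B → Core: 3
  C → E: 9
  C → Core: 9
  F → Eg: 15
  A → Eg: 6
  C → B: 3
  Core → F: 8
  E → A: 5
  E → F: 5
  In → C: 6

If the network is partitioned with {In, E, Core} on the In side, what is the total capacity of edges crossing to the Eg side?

24

Edges leaving {In, E, Core}: In→C (6), E→F (5), E→A (5), Core→F (8).
Cut capacity = 6 + 5 + 5 + 8 = 24.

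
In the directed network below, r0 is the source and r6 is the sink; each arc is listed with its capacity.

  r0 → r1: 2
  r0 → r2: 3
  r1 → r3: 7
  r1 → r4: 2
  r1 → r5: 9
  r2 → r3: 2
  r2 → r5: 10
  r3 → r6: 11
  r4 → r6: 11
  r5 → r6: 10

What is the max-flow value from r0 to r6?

Augment r0→r1→r3→r6: bottleneck 2, flow now 2.
Augment r0→r2→r3→r6: bottleneck 2, flow now 4.
Augment r0→r2→r5→r6: bottleneck 1, flow now 5.
No augmenting path remains; maximum flow = 5.
In the residual graph, reachable from r0: {r0}.
Min-cut edges: r0→r1 (2), r0→r2 (3); capacity 2 + 3 = 5.
This cut is saturated, so no flow can exceed 5.

5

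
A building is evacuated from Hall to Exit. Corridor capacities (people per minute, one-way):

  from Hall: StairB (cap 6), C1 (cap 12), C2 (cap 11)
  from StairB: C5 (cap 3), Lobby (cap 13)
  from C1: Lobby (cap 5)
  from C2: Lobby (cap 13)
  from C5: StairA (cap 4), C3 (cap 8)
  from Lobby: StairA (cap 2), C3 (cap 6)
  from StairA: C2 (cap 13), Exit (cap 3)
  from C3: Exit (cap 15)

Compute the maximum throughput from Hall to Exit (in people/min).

11

Augment Hall→StairB→C5→StairA→Exit: bottleneck 3, flow now 3.
Augment Hall→StairB→Lobby→C3→Exit: bottleneck 3, flow now 6.
Augment Hall→C1→Lobby→C3→Exit: bottleneck 3, flow now 9.
Augment Hall→C1→Lobby→StairA→C5→C3→Exit: bottleneck 2, flow now 11. (uses reverse residual edge)
No augmenting path remains; maximum flow = 11.
In the residual graph, reachable from Hall: {Hall, StairB, C1, C2, Lobby}.
Min-cut edges: StairB→C5 (3), Lobby→StairA (2), Lobby→C3 (6); capacity 3 + 2 + 6 = 11.
This cut is saturated, so no flow can exceed 11.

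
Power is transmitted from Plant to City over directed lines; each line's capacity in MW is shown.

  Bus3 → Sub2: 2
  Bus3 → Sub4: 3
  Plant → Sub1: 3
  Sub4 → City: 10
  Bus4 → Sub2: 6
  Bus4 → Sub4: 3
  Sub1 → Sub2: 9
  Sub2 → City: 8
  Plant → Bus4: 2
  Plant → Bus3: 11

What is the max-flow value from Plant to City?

Augment Plant→Bus4→Sub2→City: bottleneck 2, flow now 2.
Augment Plant→Sub1→Sub2→City: bottleneck 3, flow now 5.
Augment Plant→Bus3→Sub2→City: bottleneck 2, flow now 7.
Augment Plant→Bus3→Sub4→City: bottleneck 3, flow now 10.
No augmenting path remains; maximum flow = 10.
In the residual graph, reachable from Plant: {Plant, Bus3}.
Min-cut edges: Plant→Bus4 (2), Plant→Sub1 (3), Bus3→Sub2 (2), Bus3→Sub4 (3); capacity 2 + 3 + 2 + 3 = 10.
This cut is saturated, so no flow can exceed 10.

10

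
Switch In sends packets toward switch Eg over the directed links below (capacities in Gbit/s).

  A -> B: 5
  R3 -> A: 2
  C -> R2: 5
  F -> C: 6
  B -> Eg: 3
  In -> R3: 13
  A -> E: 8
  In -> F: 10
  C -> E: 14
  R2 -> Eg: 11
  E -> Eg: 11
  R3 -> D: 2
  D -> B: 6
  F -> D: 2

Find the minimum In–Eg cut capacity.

Augment In→F→C→R2→Eg: bottleneck 5, flow now 5.
Augment In→F→C→E→Eg: bottleneck 1, flow now 6.
Augment In→F→D→B→Eg: bottleneck 2, flow now 8.
Augment In→R3→A→E→Eg: bottleneck 2, flow now 10.
Augment In→R3→D→B→Eg: bottleneck 1, flow now 11.
No augmenting path remains; maximum flow = 11.
By max-flow min-cut, the minimum cut capacity equals the max flow.
In the residual graph, reachable from In: {In, F, R3, D, B}.
Min-cut edges: F→C (6), R3→A (2), B→Eg (3); capacity 6 + 2 + 3 = 11.

11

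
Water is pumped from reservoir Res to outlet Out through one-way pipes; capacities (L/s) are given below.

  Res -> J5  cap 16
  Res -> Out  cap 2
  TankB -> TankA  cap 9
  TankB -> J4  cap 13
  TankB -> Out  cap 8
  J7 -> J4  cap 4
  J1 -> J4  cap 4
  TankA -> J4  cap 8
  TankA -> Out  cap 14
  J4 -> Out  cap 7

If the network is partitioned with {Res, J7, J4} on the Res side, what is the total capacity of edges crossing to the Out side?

25

Edges leaving {Res, J7, J4}: Res→J5 (16), Res→Out (2), J4→Out (7).
Cut capacity = 16 + 2 + 7 = 25.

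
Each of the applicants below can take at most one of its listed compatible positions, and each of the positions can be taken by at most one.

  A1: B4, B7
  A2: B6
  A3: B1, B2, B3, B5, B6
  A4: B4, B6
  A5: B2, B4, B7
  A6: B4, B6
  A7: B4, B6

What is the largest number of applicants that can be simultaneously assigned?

Unit-capacity flow: source→left, listed edges, right→sink; max matching = max flow.
Augmenting path A1→B4 (+1); matched 1.
Augmenting path A2→B6 (+1); matched 2.
Augmenting path A3→B1 (+1); matched 3.
Augmenting path A5→B2 (+1); matched 4.
Augmenting path A4→B4→A1→B7 (+1); matched 5.
No augmenting path remains; maximum matching = 5.
König certificate: {A1, A3, A5, B4, B6} is a vertex cover of size 5 (every listed pair touches it), so no matching can be larger.

5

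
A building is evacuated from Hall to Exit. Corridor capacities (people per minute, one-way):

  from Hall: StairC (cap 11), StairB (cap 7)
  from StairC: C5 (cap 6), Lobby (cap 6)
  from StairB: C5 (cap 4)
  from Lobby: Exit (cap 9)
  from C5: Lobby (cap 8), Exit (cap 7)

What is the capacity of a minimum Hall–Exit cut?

15

Augment Hall→StairC→Lobby→Exit: bottleneck 6, flow now 6.
Augment Hall→StairC→C5→Exit: bottleneck 5, flow now 11.
Augment Hall→StairB→C5→Exit: bottleneck 2, flow now 13.
Augment Hall→StairB→C5→Lobby→Exit: bottleneck 2, flow now 15.
No augmenting path remains; maximum flow = 15.
By max-flow min-cut, the minimum cut capacity equals the max flow.
In the residual graph, reachable from Hall: {Hall, StairB}.
Min-cut edges: Hall→StairC (11), StairB→C5 (4); capacity 11 + 4 = 15.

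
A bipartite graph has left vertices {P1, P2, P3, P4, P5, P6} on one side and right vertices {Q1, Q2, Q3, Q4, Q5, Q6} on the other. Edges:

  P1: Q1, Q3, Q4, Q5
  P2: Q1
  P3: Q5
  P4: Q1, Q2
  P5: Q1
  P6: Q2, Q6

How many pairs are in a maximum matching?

Unit-capacity flow: source→left, listed edges, right→sink; max matching = max flow.
Augmenting path P1→Q1 (+1); matched 1.
Augmenting path P3→Q5 (+1); matched 2.
Augmenting path P4→Q2 (+1); matched 3.
Augmenting path P6→Q6 (+1); matched 4.
Augmenting path P2→Q1→P1→Q3 (+1); matched 5.
No augmenting path remains; maximum matching = 5.
König certificate: {P1, P3, P4, P6, Q1} is a vertex cover of size 5 (every listed pair touches it), so no matching can be larger.

5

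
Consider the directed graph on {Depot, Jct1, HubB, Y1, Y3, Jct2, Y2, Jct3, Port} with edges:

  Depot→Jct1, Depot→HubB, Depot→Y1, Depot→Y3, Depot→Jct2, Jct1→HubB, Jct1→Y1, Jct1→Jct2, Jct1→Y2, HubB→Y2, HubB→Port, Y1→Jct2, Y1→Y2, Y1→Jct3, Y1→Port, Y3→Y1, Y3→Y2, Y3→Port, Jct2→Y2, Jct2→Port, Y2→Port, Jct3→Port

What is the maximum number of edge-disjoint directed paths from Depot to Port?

5

Assign every edge capacity 1; by Menger, the answer equals the max flow.
Path Depot→HubB→Port (+1); total 1.
Path Depot→Y1→Port (+1); total 2.
Path Depot→Y3→Port (+1); total 3.
Path Depot→Jct2→Port (+1); total 4.
Path Depot→Jct1→Y2→Port (+1); total 5.
No residual Depot→Port path; max flow = 5.
Certifying cut of size 5: {Depot→HubB, Depot→Jct1, Depot→Jct2, Depot→Y1, Depot→Y3}.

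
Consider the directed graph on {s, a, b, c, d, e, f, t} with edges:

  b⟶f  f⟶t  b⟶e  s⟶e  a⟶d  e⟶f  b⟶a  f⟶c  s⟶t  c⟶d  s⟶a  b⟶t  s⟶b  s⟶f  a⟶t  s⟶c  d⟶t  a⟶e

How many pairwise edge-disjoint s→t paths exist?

Assign every edge capacity 1; by Menger, the answer equals the max flow.
Path s→t (+1); total 1.
Path s→a→t (+1); total 2.
Path s→b→t (+1); total 3.
Path s→f→t (+1); total 4.
Path s→c→d→t (+1); total 5.
No residual s→t path; max flow = 5.
Certifying cut of size 5: {c→d, f→t, s→a, s→b, s→t}.

5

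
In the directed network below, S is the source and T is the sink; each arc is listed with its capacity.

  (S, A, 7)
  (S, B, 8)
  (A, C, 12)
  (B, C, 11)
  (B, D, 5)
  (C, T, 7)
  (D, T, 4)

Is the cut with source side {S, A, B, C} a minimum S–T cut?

No — its capacity is 12, but the minimum cut has capacity 11.

Given cut capacity: 5 + 7 = 12.
Augment S→A→C→T: bottleneck 7, flow now 7.
Augment S→B→D→T: bottleneck 4, flow now 11.
No augmenting path remains; maximum flow = 11.
In the residual graph, reachable from S: {S, A, B, C, D}.
Min-cut edges: C→T (7), D→T (4); capacity 7 + 4 = 11.
Cut capacity 12 exceeds the max flow 11, so it is not minimum.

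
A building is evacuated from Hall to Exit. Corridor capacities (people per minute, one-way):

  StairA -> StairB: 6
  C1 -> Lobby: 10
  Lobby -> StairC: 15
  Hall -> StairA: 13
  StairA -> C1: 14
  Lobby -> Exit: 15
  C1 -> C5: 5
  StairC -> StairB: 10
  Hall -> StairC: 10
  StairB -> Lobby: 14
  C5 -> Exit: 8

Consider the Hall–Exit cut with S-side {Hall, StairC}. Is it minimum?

No — its capacity is 23, but the minimum cut has capacity 20.

Given cut capacity: 13 + 10 = 23.
Augment Hall→StairC→StairB→Lobby→Exit: bottleneck 10, flow now 10.
Augment Hall→StairA→StairB→Lobby→Exit: bottleneck 4, flow now 14.
Augment Hall→StairA→C1→C5→Exit: bottleneck 5, flow now 19.
Augment Hall→StairA→C1→Lobby→Exit: bottleneck 1, flow now 20.
No augmenting path remains; maximum flow = 20.
In the residual graph, reachable from Hall: {Hall, StairC, StairA, StairB, C1, Lobby}.
Min-cut edges: C1→C5 (5), Lobby→Exit (15); capacity 5 + 15 = 20.
Cut capacity 23 exceeds the max flow 20, so it is not minimum.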